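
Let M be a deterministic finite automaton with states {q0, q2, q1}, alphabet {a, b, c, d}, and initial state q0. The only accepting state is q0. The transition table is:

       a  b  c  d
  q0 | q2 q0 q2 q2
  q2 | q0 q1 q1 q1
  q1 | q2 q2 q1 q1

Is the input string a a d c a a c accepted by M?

q0 → q2 → q0 → q2 → q1 → q2 → q0 → q2
End state q2 is not accepting.

No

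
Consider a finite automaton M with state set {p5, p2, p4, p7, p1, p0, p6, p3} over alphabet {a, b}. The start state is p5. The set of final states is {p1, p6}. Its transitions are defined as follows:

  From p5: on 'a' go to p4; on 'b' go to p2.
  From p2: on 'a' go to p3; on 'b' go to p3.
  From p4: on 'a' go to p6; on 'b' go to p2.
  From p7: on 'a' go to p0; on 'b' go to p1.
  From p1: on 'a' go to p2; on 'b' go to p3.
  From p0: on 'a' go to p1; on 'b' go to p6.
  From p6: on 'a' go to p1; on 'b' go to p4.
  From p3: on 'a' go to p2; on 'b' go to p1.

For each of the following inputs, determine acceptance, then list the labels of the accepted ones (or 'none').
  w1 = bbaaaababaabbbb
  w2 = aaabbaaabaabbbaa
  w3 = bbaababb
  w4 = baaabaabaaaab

w1: p5 → p2 → p3 → p2 → p3 → p2 → p3 → p1 → p2 → p3 → p2 → p3 → p1 → p3 → p1 → p3  → end p3, rejected
w2: p5 → p4 → p6 → p1 → p3 → p1 → p2 → p3 → p2 → p3 → p2 → p3 → p1 → p3 → p1 → p2 → p3  → end p3, rejected
w3: p5 → p2 → p3 → p2 → p3 → p1 → p2 → p3 → p1  → end p1, accepted
w4: p5 → p2 → p3 → p2 → p3 → p1 → p2 → p3 → p1 → p2 → p3 → p2 → p3 → p1  → end p1, accepted

w3, w4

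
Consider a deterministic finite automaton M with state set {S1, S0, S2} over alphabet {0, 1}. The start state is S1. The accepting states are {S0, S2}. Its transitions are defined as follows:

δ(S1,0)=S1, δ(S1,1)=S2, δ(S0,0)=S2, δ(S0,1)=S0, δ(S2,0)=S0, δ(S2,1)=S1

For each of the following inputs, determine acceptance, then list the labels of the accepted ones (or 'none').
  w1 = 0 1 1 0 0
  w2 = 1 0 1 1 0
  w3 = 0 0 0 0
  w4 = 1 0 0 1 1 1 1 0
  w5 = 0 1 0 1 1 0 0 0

w2, w4, w5

w1: S1 → S1 → S2 → S1 → S1 → S1  → end S1, rejected
w2: S1 → S2 → S0 → S0 → S0 → S2  → end S2, accepted
w3: S1 → S1 → S1 → S1 → S1  → end S1, rejected
w4: S1 → S2 → S0 → S2 → S1 → S2 → S1 → S2 → S0  → end S0, accepted
w5: S1 → S1 → S2 → S0 → S0 → S0 → S2 → S0 → S2  → end S2, accepted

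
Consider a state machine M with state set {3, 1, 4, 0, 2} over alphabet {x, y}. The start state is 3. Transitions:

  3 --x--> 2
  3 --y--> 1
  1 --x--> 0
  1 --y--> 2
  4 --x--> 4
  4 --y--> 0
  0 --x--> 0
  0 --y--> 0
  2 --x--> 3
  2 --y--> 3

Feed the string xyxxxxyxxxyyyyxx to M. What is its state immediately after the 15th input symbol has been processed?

0

start at 3
read 'x': 3 → 2
read 'y': 2 → 3
read 'x': 3 → 2
read 'x': 2 → 3
read 'x': 3 → 2
read 'x': 2 → 3
read 'y': 3 → 1
read 'x': 1 → 0
read 'x': 0 → 0
read 'x': 0 → 0
read 'y': 0 → 0
read 'y': 0 → 0
read 'y': 0 → 0
read 'y': 0 → 0
read 'x': 0 → 0
After 15 symbols: 0.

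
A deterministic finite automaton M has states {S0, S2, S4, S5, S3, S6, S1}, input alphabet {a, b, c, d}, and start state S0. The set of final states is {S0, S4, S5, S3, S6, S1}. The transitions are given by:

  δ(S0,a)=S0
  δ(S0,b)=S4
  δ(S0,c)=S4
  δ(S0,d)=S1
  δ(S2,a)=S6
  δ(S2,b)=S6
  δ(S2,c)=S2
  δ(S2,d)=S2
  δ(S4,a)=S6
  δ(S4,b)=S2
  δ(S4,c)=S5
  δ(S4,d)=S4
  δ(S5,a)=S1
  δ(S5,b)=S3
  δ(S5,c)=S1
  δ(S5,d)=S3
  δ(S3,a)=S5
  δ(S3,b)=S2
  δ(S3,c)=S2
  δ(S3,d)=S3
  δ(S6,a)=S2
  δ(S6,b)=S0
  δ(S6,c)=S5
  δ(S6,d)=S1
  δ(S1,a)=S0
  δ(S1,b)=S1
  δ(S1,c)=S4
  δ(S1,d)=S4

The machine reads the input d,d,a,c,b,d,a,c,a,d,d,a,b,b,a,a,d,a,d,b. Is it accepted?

Yes

S0 → S1 → S4 → S6 → S5 → S3 → S3 → S5 → S1 → S0 → S1 → S4 → S6 → S0 → S4 → S6 → S2 → S2 → S6 → S1 → S1
End state S1 is accepting.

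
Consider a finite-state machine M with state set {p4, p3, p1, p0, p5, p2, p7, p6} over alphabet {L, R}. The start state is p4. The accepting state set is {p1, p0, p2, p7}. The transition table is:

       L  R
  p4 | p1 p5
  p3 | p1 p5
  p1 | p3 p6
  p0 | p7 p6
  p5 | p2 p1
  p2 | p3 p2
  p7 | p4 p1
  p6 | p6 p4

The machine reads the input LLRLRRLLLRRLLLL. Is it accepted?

Yes

p4 → p1 → p3 → p5 → p2 → p2 → p2 → p3 → p1 → p3 → p5 → p1 → p3 → p1 → p3 → p1
End state p1 is accepting.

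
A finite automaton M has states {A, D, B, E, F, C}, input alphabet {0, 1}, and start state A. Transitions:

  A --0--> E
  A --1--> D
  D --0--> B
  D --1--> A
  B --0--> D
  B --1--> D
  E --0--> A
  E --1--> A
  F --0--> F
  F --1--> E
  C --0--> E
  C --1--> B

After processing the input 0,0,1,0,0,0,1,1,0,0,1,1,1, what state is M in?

start at A
read '0': A → E
read '0': E → A
read '1': A → D
read '0': D → B
read '0': B → D
read '0': D → B
read '1': B → D
read '1': D → A
read '0': A → E
read '0': E → A
read '1': A → D
read '1': D → A
read '1': A → D

D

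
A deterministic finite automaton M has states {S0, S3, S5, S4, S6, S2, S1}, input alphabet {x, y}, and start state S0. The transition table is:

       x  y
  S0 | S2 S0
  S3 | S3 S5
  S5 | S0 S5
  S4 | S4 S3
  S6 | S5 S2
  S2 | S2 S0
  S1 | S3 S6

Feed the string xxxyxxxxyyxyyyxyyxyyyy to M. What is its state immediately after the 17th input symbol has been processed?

S0

S0 → S2 → S2 → S2 → S0 → S2 → S2 → S2 → S2 → S0 → S0 → S2 → S0 → S0 → S0 → S2 → S0 → S0
After 17 symbols: S0.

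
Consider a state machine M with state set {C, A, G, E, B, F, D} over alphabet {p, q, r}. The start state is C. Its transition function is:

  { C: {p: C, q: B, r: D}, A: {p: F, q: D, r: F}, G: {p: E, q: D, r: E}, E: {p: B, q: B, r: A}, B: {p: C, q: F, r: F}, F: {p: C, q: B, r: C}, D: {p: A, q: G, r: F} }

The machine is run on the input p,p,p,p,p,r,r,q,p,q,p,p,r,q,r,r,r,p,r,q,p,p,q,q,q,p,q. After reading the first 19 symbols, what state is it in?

Trace: C -p-> C -p-> C -p-> C -p-> C -p-> C -r-> D -r-> F -q-> B -p-> C -q-> B -p-> C -p-> C -r-> D -q-> G -r-> E -r-> A -r-> F -p-> C -r-> D
After 19 symbols: D.

D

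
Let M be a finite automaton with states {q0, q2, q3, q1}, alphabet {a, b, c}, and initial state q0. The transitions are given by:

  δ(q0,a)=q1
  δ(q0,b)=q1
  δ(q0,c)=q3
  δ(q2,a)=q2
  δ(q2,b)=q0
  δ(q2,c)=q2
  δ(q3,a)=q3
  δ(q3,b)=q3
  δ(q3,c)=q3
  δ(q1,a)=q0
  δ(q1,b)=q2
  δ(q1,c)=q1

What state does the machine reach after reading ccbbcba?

q3

start at q0
read 'c': q0 → q3
read 'c': q3 → q3
read 'b': q3 → q3
read 'b': q3 → q3
read 'c': q3 → q3
read 'b': q3 → q3
read 'a': q3 → q3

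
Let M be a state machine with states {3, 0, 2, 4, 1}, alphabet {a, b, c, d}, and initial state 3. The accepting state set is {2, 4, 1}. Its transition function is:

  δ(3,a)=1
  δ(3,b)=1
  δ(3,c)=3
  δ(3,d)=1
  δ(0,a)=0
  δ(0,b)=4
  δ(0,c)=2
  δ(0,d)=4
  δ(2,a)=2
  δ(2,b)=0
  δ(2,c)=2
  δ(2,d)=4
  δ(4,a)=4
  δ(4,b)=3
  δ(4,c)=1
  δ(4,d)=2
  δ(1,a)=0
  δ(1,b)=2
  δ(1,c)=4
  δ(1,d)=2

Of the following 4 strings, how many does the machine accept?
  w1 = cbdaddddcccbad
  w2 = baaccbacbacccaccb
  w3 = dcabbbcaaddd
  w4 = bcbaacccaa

3

w1:
  start at 3
  read 'c': 3 → 3
  read 'b': 3 → 1
  read 'd': 1 → 2
  read 'a': 2 → 2
  read 'd': 2 → 4
  read 'd': 4 → 2
  read 'd': 2 → 4
  read 'd': 4 → 2
  read 'c': 2 → 2
  read 'c': 2 → 2
  read 'c': 2 → 2
  read 'b': 2 → 0
  read 'a': 0 → 0
  read 'd': 0 → 4
  end 4, accepted
w2:
  start at 3
  read 'b': 3 → 1
  read 'a': 1 → 0
  read 'a': 0 → 0
  read 'c': 0 → 2
  read 'c': 2 → 2
  read 'b': 2 → 0
  read 'a': 0 → 0
  read 'c': 0 → 2
  read 'b': 2 → 0
  read 'a': 0 → 0
  read 'c': 0 → 2
  read 'c': 2 → 2
  read 'c': 2 → 2
  read 'a': 2 → 2
  read 'c': 2 → 2
  read 'c': 2 → 2
  read 'b': 2 → 0
  end 0, rejected
w3:
  start at 3
  read 'd': 3 → 1
  read 'c': 1 → 4
  read 'a': 4 → 4
  read 'b': 4 → 3
  read 'b': 3 → 1
  read 'b': 1 → 2
  read 'c': 2 → 2
  read 'a': 2 → 2
  read 'a': 2 → 2
  read 'd': 2 → 4
  read 'd': 4 → 2
  read 'd': 2 → 4
  end 4, accepted
w4:
  start at 3
  read 'b': 3 → 1
  read 'c': 1 → 4
  read 'b': 4 → 3
  read 'a': 3 → 1
  read 'a': 1 → 0
  read 'c': 0 → 2
  read 'c': 2 → 2
  read 'c': 2 → 2
  read 'a': 2 → 2
  read 'a': 2 → 2
  end 2, accepted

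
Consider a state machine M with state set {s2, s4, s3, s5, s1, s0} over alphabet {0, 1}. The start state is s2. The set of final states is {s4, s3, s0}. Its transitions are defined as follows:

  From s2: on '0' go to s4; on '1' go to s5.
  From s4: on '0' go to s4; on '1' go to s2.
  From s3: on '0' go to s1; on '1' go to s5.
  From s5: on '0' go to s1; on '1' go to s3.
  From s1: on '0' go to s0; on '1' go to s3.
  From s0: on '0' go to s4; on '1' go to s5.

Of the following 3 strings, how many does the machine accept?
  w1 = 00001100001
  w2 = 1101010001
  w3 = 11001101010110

w1: s2 → s4 → s4 → s4 → s4 → s2 → s5 → s1 → s0 → s4 → s4 → s2  → end s2, rejected
w2: s2 → s5 → s3 → s1 → s3 → s1 → s3 → s1 → s0 → s4 → s2  → end s2, rejected
w3: s2 → s5 → s3 → s1 → s0 → s5 → s3 → s1 → s3 → s1 → s3 → s1 → s3 → s5 → s1  → end s1, rejected

0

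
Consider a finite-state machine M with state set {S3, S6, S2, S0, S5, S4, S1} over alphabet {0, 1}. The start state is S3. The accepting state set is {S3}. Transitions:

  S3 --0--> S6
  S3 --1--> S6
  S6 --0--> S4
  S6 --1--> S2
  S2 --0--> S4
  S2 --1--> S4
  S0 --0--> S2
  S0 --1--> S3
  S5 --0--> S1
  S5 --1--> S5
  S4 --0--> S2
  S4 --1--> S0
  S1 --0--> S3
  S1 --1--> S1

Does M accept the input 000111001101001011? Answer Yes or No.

S3 → S6 → S4 → S2 → S4 → S0 → S3 → S6 → S4 → S0 → S3 → S6 → S2 → S4 → S2 → S4 → S2 → S4 → S0
End state S0 is not accepting.

No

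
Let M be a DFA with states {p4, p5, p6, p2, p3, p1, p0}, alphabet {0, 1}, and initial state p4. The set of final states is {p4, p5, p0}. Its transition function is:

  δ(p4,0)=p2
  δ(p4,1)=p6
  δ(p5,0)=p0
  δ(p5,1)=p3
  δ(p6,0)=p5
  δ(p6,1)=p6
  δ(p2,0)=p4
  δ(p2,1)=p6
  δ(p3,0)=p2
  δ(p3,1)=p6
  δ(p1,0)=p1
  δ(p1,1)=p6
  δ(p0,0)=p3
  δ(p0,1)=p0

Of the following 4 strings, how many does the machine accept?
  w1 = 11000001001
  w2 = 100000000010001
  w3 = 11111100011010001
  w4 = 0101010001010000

w1: Trace: p4 -1-> p6 -1-> p6 -0-> p5 -0-> p0 -0-> p3 -0-> p2 -0-> p4 -1-> p6 -0-> p5 -0-> p0 -1-> p0  → end p0, accepted
w2: Trace: p4 -1-> p6 -0-> p5 -0-> p0 -0-> p3 -0-> p2 -0-> p4 -0-> p2 -0-> p4 -0-> p2 -0-> p4 -1-> p6 -0-> p5 -0-> p0 -0-> p3 -1-> p6  → end p6, rejected
w3: Trace: p4 -1-> p6 -1-> p6 -1-> p6 -1-> p6 -1-> p6 -1-> p6 -0-> p5 -0-> p0 -0-> p3 -1-> p6 -1-> p6 -0-> p5 -1-> p3 -0-> p2 -0-> p4 -0-> p2 -1-> p6  → end p6, rejected
w4: Trace: p4 -0-> p2 -1-> p6 -0-> p5 -1-> p3 -0-> p2 -1-> p6 -0-> p5 -0-> p0 -0-> p3 -1-> p6 -0-> p5 -1-> p3 -0-> p2 -0-> p4 -0-> p2 -0-> p4  → end p4, accepted

2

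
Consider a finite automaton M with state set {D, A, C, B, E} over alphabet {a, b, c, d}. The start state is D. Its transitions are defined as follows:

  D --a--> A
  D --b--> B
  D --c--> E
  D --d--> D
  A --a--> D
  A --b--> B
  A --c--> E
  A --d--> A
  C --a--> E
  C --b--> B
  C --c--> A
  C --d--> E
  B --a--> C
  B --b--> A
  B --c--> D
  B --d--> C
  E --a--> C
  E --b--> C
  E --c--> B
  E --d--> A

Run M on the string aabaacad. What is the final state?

E

start at D
read 'a': D → A
read 'a': A → D
read 'b': D → B
read 'a': B → C
read 'a': C → E
read 'c': E → B
read 'a': B → C
read 'd': C → E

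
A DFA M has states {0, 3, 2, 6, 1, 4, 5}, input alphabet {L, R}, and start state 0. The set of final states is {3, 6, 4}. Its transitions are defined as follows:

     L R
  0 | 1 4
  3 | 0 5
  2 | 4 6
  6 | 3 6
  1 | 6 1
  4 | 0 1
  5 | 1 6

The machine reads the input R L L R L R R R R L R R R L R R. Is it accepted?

Trace: 0 -R-> 4 -L-> 0 -L-> 1 -R-> 1 -L-> 6 -R-> 6 -R-> 6 -R-> 6 -R-> 6 -L-> 3 -R-> 5 -R-> 6 -R-> 6 -L-> 3 -R-> 5 -R-> 6
End state 6 is accepting.

Yes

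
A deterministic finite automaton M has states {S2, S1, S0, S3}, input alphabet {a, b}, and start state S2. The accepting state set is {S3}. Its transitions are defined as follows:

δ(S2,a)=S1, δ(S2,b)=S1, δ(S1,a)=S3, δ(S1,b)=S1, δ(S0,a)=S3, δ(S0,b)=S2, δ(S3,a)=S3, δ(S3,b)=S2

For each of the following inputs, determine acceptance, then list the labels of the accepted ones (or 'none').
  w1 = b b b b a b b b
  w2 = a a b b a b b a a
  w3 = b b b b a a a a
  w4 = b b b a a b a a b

w1:
  start at S2
  read 'b': S2 → S1
  read 'b': S1 → S1
  read 'b': S1 → S1
  read 'b': S1 → S1
  read 'a': S1 → S3
  read 'b': S3 → S2
  read 'b': S2 → S1
  read 'b': S1 → S1
  end S1, rejected
w2:
  start at S2
  read 'a': S2 → S1
  read 'a': S1 → S3
  read 'b': S3 → S2
  read 'b': S2 → S1
  read 'a': S1 → S3
  read 'b': S3 → S2
  read 'b': S2 → S1
  read 'a': S1 → S3
  read 'a': S3 → S3
  end S3, accepted
w3:
  start at S2
  read 'b': S2 → S1
  read 'b': S1 → S1
  read 'b': S1 → S1
  read 'b': S1 → S1
  read 'a': S1 → S3
  read 'a': S3 → S3
  read 'a': S3 → S3
  read 'a': S3 → S3
  end S3, accepted
w4:
  start at S2
  read 'b': S2 → S1
  read 'b': S1 → S1
  read 'b': S1 → S1
  read 'a': S1 → S3
  read 'a': S3 → S3
  read 'b': S3 → S2
  read 'a': S2 → S1
  read 'a': S1 → S3
  read 'b': S3 → S2
  end S2, rejected

w2, w3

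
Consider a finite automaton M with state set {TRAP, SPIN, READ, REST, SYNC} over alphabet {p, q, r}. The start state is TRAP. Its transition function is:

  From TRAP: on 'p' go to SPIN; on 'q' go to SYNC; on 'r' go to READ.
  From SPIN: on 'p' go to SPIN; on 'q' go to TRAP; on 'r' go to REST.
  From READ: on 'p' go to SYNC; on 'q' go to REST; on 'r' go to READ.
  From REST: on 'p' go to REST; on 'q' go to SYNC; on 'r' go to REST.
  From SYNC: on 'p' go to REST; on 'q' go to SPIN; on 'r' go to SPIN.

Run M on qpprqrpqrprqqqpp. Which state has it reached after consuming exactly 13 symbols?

SYNC

Trace: TRAP -q-> SYNC -p-> REST -p-> REST -r-> REST -q-> SYNC -r-> SPIN -p-> SPIN -q-> TRAP -r-> READ -p-> SYNC -r-> SPIN -q-> TRAP -q-> SYNC
After 13 symbols: SYNC.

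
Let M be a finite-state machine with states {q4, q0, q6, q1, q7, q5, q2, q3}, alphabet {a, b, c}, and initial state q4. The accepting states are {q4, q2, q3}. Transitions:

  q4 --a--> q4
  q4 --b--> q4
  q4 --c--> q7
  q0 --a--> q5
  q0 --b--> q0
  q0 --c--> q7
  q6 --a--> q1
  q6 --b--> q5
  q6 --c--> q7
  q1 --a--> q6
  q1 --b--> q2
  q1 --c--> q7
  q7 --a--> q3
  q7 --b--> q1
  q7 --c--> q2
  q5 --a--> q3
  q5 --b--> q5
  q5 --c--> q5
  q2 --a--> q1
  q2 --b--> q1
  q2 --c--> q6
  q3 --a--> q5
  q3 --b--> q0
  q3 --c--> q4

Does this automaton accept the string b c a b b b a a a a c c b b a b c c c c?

q4 → q4 → q7 → q3 → q0 → q0 → q0 → q5 → q3 → q5 → q3 → q4 → q7 → q1 → q2 → q1 → q2 → q6 → q7 → q2 → q6
End state q6 is not accepting.

No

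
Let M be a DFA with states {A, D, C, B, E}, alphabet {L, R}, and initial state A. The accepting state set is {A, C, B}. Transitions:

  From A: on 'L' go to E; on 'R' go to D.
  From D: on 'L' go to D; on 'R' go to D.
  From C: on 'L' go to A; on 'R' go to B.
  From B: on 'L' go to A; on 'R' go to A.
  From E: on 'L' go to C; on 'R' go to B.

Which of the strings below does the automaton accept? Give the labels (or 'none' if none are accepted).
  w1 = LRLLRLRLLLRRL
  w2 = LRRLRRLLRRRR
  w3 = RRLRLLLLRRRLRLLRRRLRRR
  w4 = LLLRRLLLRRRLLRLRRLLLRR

w1:
  start at A
  read 'L': A → E
  read 'R': E → B
  read 'L': B → A
  read 'L': A → E
  read 'R': E → B
  read 'L': B → A
  read 'R': A → D
  read 'L': D → D
  read 'L': D → D
  read 'L': D → D
  read 'R': D → D
  read 'R': D → D
  read 'L': D → D
  end D, rejected
w2:
  start at A
  read 'L': A → E
  read 'R': E → B
  read 'R': B → A
  read 'L': A → E
  read 'R': E → B
  read 'R': B → A
  read 'L': A → E
  read 'L': E → C
  read 'R': C → B
  read 'R': B → A
  read 'R': A → D
  read 'R': D → D
  end D, rejected
w3:
  start at A
  read 'R': A → D
  read 'R': D → D
  read 'L': D → D
  read 'R': D → D
  read 'L': D → D
  read 'L': D → D
  read 'L': D → D
  read 'L': D → D
  read 'R': D → D
  read 'R': D → D
  read 'R': D → D
  read 'L': D → D
  read 'R': D → D
  read 'L': D → D
  read 'L': D → D
  read 'R': D → D
  read 'R': D → D
  read 'R': D → D
  read 'L': D → D
  read 'R': D → D
  read 'R': D → D
  read 'R': D → D
  end D, rejected
w4:
  start at A
  read 'L': A → E
  read 'L': E → C
  read 'L': C → A
  read 'R': A → D
  read 'R': D → D
  read 'L': D → D
  read 'L': D → D
  read 'L': D → D
  read 'R': D → D
  read 'R': D → D
  read 'R': D → D
  read 'L': D → D
  read 'L': D → D
  read 'R': D → D
  read 'L': D → D
  read 'R': D → D
  read 'R': D → D
  read 'L': D → D
  read 'L': D → D
  read 'L': D → D
  read 'R': D → D
  read 'R': D → D
  end D, rejected

none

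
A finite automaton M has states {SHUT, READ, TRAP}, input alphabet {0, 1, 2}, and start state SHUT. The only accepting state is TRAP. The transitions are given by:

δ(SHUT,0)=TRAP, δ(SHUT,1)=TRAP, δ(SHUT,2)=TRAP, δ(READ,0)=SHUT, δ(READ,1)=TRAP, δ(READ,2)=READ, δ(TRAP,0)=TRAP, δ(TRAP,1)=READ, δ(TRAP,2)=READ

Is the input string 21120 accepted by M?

Trace: SHUT -2-> TRAP -1-> READ -1-> TRAP -2-> READ -0-> SHUT
End state SHUT is not accepting.

No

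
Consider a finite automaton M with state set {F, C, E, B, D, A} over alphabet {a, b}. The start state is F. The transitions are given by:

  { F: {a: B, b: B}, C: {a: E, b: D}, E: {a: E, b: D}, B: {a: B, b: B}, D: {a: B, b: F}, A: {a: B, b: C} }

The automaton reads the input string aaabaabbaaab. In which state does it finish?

start at F
read 'a': F → B
read 'a': B → B
read 'a': B → B
read 'b': B → B
read 'a': B → B
read 'a': B → B
read 'b': B → B
read 'b': B → B
read 'a': B → B
read 'a': B → B
read 'a': B → B
read 'b': B → B

B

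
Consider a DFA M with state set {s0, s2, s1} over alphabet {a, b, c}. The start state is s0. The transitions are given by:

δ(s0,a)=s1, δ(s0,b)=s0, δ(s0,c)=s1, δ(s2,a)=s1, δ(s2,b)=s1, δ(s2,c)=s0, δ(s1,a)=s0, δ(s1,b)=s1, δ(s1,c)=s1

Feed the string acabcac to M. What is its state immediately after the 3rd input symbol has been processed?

start at s0
read 'a': s0 → s1
read 'c': s1 → s1
read 'a': s1 → s0
After 3 symbols: s0.

s0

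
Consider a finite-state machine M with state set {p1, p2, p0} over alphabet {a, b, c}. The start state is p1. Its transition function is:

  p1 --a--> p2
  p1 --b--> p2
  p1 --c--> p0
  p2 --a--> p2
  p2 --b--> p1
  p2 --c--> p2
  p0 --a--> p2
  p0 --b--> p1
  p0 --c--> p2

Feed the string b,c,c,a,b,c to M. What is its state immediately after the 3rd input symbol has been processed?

p1 → p2 → p2 → p2
After 3 symbols: p2.

p2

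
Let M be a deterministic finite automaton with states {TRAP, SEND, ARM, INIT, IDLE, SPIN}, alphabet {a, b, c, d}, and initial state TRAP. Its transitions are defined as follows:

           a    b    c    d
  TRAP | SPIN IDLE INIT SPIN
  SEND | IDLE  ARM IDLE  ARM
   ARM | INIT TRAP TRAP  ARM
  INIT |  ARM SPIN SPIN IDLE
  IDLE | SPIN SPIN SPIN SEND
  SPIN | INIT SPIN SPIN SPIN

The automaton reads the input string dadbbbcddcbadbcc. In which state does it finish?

TRAP → SPIN → INIT → IDLE → SPIN → SPIN → SPIN → SPIN → SPIN → SPIN → SPIN → SPIN → INIT → IDLE → SPIN → SPIN → SPIN

SPIN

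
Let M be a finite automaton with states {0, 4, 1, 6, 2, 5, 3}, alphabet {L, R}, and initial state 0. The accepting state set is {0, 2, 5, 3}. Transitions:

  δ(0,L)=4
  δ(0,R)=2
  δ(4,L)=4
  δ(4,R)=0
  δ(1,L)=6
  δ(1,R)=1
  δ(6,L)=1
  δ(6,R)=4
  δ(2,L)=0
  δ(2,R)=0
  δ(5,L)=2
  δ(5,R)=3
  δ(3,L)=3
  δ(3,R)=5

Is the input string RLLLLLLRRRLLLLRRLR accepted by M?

Yes

start at 0
read 'R': 0 → 2
read 'L': 2 → 0
read 'L': 0 → 4
read 'L': 4 → 4
read 'L': 4 → 4
read 'L': 4 → 4
read 'L': 4 → 4
read 'R': 4 → 0
read 'R': 0 → 2
read 'R': 2 → 0
read 'L': 0 → 4
read 'L': 4 → 4
read 'L': 4 → 4
read 'L': 4 → 4
read 'R': 4 → 0
read 'R': 0 → 2
read 'L': 2 → 0
read 'R': 0 → 2
End state 2 is accepting.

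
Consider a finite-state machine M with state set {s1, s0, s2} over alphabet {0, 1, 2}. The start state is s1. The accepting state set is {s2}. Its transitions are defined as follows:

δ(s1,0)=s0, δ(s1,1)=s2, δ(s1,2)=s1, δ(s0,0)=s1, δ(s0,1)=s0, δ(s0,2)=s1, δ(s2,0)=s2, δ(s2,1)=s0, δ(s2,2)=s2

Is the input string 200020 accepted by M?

No

s1 → s1 → s0 → s1 → s0 → s1 → s0
End state s0 is not accepting.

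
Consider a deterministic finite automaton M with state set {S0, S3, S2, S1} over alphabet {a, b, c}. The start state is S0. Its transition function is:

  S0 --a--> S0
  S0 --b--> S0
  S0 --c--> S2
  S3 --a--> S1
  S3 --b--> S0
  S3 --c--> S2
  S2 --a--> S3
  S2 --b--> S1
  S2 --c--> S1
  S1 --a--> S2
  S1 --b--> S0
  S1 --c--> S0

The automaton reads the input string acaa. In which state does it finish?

S1

start at S0
read 'a': S0 → S0
read 'c': S0 → S2
read 'a': S2 → S3
read 'a': S3 → S1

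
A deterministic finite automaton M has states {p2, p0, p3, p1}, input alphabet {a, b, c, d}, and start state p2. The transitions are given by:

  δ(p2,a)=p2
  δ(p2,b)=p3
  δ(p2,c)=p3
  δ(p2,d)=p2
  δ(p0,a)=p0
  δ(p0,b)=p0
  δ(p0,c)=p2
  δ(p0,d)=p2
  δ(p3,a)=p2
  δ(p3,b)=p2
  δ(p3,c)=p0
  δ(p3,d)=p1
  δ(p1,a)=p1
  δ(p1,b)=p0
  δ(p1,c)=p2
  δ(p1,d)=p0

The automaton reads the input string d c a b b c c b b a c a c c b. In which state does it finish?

Trace: p2 -d-> p2 -c-> p3 -a-> p2 -b-> p3 -b-> p2 -c-> p3 -c-> p0 -b-> p0 -b-> p0 -a-> p0 -c-> p2 -a-> p2 -c-> p3 -c-> p0 -b-> p0

p0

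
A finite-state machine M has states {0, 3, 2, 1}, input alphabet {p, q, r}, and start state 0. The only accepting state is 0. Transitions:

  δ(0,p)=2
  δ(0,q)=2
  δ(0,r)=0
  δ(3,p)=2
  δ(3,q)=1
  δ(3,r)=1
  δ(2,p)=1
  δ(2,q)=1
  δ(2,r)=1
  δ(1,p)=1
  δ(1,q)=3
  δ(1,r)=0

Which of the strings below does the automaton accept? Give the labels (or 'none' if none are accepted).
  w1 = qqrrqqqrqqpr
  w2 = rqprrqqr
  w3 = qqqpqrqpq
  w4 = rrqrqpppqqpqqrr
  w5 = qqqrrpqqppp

w1: 0 → 2 → 1 → 0 → 0 → 2 → 1 → 3 → 1 → 3 → 1 → 1 → 0  → end 0, accepted
w2: 0 → 0 → 2 → 1 → 0 → 0 → 2 → 1 → 0  → end 0, accepted
w3: 0 → 2 → 1 → 3 → 2 → 1 → 0 → 2 → 1 → 3  → end 3, rejected
w4: 0 → 0 → 0 → 2 → 1 → 3 → 2 → 1 → 1 → 3 → 1 → 1 → 3 → 1 → 0 → 0  → end 0, accepted
w5: 0 → 2 → 1 → 3 → 1 → 0 → 2 → 1 → 3 → 2 → 1 → 1  → end 1, rejected

w1, w2, w4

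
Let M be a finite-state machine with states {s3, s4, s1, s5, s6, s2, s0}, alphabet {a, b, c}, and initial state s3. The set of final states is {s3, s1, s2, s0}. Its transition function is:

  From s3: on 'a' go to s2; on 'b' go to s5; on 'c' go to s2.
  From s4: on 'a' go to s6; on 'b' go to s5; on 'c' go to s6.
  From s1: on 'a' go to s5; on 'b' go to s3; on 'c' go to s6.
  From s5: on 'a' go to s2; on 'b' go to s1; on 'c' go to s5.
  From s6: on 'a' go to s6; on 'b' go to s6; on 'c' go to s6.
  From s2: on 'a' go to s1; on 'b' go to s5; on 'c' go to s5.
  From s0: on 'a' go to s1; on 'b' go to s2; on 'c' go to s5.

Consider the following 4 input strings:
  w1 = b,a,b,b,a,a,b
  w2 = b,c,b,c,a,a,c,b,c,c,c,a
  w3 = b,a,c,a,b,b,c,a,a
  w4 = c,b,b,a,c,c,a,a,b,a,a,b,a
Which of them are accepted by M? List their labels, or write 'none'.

w1: s3 → s5 → s2 → s5 → s1 → s5 → s2 → s5  → end s5, rejected
w2: s3 → s5 → s5 → s1 → s6 → s6 → s6 → s6 → s6 → s6 → s6 → s6 → s6  → end s6, rejected
w3: s3 → s5 → s2 → s5 → s2 → s5 → s1 → s6 → s6 → s6  → end s6, rejected
w4: s3 → s2 → s5 → s1 → s5 → s5 → s5 → s2 → s1 → s3 → s2 → s1 → s3 → s2  → end s2, accepted

w4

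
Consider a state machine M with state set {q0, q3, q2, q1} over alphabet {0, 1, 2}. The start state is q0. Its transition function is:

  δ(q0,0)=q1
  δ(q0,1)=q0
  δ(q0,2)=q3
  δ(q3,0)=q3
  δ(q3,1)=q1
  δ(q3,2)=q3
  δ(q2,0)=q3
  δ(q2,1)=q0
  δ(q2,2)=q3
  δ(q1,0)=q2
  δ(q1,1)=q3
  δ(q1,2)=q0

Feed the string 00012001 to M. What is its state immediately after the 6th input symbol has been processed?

q1

q0 → q1 → q2 → q3 → q1 → q0 → q1
After 6 symbols: q1.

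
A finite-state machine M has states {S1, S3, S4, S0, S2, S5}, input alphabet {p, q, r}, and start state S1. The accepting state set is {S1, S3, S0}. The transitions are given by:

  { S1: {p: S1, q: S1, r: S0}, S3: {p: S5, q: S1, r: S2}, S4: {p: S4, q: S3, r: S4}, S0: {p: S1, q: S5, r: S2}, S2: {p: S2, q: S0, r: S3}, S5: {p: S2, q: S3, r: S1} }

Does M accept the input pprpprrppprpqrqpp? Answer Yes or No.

Yes

start at S1
read 'p': S1 → S1
read 'p': S1 → S1
read 'r': S1 → S0
read 'p': S0 → S1
read 'p': S1 → S1
read 'r': S1 → S0
read 'r': S0 → S2
read 'p': S2 → S2
read 'p': S2 → S2
read 'p': S2 → S2
read 'r': S2 → S3
read 'p': S3 → S5
read 'q': S5 → S3
read 'r': S3 → S2
read 'q': S2 → S0
read 'p': S0 → S1
read 'p': S1 → S1
End state S1 is accepting.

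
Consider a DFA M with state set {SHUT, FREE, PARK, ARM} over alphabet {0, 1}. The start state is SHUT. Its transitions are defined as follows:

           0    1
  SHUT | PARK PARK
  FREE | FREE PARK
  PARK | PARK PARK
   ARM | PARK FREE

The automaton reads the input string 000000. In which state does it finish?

PARK

Trace: SHUT -0-> PARK -0-> PARK -0-> PARK -0-> PARK -0-> PARK -0-> PARK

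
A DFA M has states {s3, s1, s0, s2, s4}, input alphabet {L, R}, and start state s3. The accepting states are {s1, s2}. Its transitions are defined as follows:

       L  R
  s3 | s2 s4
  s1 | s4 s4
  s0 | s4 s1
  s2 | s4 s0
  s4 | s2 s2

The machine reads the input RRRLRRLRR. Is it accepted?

Trace: s3 -R-> s4 -R-> s2 -R-> s0 -L-> s4 -R-> s2 -R-> s0 -L-> s4 -R-> s2 -R-> s0
End state s0 is not accepting.

No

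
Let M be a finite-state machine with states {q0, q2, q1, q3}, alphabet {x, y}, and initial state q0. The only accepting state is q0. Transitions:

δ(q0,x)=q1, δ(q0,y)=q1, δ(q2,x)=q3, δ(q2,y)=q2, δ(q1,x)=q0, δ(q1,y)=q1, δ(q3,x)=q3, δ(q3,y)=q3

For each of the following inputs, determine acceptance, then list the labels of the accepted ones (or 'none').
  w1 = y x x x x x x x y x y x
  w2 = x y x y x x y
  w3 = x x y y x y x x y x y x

w1, w3

w1: q0 → q1 → q0 → q1 → q0 → q1 → q0 → q1 → q0 → q1 → q0 → q1 → q0  → end q0, accepted
w2: q0 → q1 → q1 → q0 → q1 → q0 → q1 → q1  → end q1, rejected
w3: q0 → q1 → q0 → q1 → q1 → q0 → q1 → q0 → q1 → q1 → q0 → q1 → q0  → end q0, accepted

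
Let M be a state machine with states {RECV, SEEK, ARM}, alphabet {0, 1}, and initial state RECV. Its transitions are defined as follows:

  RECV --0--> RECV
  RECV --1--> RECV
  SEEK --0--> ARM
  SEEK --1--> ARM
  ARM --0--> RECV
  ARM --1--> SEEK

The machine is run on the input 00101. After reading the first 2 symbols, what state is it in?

Trace: RECV -0-> RECV -0-> RECV
After 2 symbols: RECV.

RECV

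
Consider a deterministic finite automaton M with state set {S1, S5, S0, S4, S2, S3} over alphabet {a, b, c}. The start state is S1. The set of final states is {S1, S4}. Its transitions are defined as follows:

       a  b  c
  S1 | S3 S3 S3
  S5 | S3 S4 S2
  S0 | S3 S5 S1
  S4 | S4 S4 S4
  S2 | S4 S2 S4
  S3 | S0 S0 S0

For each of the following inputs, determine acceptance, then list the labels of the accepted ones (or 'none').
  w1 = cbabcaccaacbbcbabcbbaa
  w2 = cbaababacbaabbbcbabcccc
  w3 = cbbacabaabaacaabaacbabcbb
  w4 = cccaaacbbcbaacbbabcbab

w1, w2, w4

w1: Trace: S1 -c-> S3 -b-> S0 -a-> S3 -b-> S0 -c-> S1 -a-> S3 -c-> S0 -c-> S1 -a-> S3 -a-> S0 -c-> S1 -b-> S3 -b-> S0 -c-> S1 -b-> S3 -a-> S0 -b-> S5 -c-> S2 -b-> S2 -b-> S2 -a-> S4 -a-> S4  → end S4, accepted
w2: Trace: S1 -c-> S3 -b-> S0 -a-> S3 -a-> S0 -b-> S5 -a-> S3 -b-> S0 -a-> S3 -c-> S0 -b-> S5 -a-> S3 -a-> S0 -b-> S5 -b-> S4 -b-> S4 -c-> S4 -b-> S4 -a-> S4 -b-> S4 -c-> S4 -c-> S4 -c-> S4 -c-> S4  → end S4, accepted
w3: Trace: S1 -c-> S3 -b-> S0 -b-> S5 -a-> S3 -c-> S0 -a-> S3 -b-> S0 -a-> S3 -a-> S0 -b-> S5 -a-> S3 -a-> S0 -c-> S1 -a-> S3 -a-> S0 -b-> S5 -a-> S3 -a-> S0 -c-> S1 -b-> S3 -a-> S0 -b-> S5 -c-> S2 -b-> S2 -b-> S2  → end S2, rejected
w4: Trace: S1 -c-> S3 -c-> S0 -c-> S1 -a-> S3 -a-> S0 -a-> S3 -c-> S0 -b-> S5 -b-> S4 -c-> S4 -b-> S4 -a-> S4 -a-> S4 -c-> S4 -b-> S4 -b-> S4 -a-> S4 -b-> S4 -c-> S4 -b-> S4 -a-> S4 -b-> S4  → end S4, accepted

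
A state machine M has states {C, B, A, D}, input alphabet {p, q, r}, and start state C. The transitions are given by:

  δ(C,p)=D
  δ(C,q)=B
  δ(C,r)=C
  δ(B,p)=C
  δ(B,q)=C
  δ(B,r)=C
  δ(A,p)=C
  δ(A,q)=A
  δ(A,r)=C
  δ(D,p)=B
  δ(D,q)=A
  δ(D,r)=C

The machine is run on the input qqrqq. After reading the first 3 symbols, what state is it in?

C

start at C
read 'q': C → B
read 'q': B → C
read 'r': C → C
After 3 symbols: C.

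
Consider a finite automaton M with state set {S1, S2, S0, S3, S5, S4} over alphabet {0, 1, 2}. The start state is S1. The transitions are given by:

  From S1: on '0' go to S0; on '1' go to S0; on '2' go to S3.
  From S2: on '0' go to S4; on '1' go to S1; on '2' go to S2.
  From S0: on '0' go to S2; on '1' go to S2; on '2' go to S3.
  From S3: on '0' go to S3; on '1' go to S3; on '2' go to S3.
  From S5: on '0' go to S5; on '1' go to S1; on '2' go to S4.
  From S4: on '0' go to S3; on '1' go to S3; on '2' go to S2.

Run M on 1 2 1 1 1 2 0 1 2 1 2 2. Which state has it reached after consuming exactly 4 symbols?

S3

start at S1
read '1': S1 → S0
read '2': S0 → S3
read '1': S3 → S3
read '1': S3 → S3
After 4 symbols: S3.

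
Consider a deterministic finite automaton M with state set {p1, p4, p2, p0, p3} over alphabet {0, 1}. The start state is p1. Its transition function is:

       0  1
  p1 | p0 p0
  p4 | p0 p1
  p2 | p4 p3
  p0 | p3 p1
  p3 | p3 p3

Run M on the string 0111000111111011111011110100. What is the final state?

p1 → p0 → p1 → p0 → p1 → p0 → p3 → p3 → p3 → p3 → p3 → p3 → p3 → p3 → p3 → p3 → p3 → p3 → p3 → p3 → p3 → p3 → p3 → p3 → p3 → p3 → p3 → p3 → p3

p3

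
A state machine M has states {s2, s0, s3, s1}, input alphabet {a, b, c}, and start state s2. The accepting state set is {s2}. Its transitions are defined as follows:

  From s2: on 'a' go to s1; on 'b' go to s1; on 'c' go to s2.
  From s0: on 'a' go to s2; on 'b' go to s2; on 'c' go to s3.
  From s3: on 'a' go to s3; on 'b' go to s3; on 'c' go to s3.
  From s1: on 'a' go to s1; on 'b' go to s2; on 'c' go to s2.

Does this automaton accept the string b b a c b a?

No

s2 → s1 → s2 → s1 → s2 → s1 → s1
End state s1 is not accepting.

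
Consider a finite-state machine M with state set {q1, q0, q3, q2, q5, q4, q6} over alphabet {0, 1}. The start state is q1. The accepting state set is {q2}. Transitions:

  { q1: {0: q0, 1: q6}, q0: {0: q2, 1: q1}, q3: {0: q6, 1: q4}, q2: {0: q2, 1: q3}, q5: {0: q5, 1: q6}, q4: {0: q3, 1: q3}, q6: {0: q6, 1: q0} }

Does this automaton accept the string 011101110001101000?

Yes

start at q1
read '0': q1 → q0
read '1': q0 → q1
read '1': q1 → q6
read '1': q6 → q0
read '0': q0 → q2
read '1': q2 → q3
read '1': q3 → q4
read '1': q4 → q3
read '0': q3 → q6
read '0': q6 → q6
read '0': q6 → q6
read '1': q6 → q0
read '1': q0 → q1
read '0': q1 → q0
read '1': q0 → q1
read '0': q1 → q0
read '0': q0 → q2
read '0': q2 → q2
End state q2 is accepting.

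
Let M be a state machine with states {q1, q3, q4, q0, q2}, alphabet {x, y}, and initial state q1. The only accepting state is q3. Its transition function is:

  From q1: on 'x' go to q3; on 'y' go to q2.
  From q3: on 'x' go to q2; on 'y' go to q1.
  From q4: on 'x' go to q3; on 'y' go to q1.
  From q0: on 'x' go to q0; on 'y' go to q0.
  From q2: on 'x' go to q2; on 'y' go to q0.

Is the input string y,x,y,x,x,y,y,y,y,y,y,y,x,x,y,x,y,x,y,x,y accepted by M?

Trace: q1 -y-> q2 -x-> q2 -y-> q0 -x-> q0 -x-> q0 -y-> q0 -y-> q0 -y-> q0 -y-> q0 -y-> q0 -y-> q0 -y-> q0 -x-> q0 -x-> q0 -y-> q0 -x-> q0 -y-> q0 -x-> q0 -y-> q0 -x-> q0 -y-> q0
End state q0 is not accepting.

No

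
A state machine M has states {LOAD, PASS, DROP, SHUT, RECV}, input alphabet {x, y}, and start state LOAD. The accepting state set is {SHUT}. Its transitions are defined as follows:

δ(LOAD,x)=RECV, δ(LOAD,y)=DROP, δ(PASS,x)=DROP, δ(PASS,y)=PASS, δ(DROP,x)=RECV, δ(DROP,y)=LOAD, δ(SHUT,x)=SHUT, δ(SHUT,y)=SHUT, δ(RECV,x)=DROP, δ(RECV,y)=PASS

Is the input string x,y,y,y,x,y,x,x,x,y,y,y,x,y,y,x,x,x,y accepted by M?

LOAD → RECV → PASS → PASS → PASS → DROP → LOAD → RECV → DROP → RECV → PASS → PASS → PASS → DROP → LOAD → DROP → RECV → DROP → RECV → PASS
End state PASS is not accepting.

No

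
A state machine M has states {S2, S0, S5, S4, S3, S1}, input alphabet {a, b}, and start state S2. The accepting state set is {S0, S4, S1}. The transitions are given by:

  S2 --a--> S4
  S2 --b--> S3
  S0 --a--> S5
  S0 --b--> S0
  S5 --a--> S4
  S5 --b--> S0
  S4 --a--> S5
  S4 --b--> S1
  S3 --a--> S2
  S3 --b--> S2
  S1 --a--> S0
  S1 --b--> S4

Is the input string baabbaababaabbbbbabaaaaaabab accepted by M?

Yes

Trace: S2 -b-> S3 -a-> S2 -a-> S4 -b-> S1 -b-> S4 -a-> S5 -a-> S4 -b-> S1 -a-> S0 -b-> S0 -a-> S5 -a-> S4 -b-> S1 -b-> S4 -b-> S1 -b-> S4 -b-> S1 -a-> S0 -b-> S0 -a-> S5 -a-> S4 -a-> S5 -a-> S4 -a-> S5 -a-> S4 -b-> S1 -a-> S0 -b-> S0
End state S0 is accepting.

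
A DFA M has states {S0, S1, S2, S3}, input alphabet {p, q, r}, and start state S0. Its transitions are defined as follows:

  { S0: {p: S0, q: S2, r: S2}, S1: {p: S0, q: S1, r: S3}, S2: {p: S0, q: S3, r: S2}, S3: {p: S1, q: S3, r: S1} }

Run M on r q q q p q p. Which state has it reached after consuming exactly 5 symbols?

S0 → S2 → S3 → S3 → S3 → S1
After 5 symbols: S1.

S1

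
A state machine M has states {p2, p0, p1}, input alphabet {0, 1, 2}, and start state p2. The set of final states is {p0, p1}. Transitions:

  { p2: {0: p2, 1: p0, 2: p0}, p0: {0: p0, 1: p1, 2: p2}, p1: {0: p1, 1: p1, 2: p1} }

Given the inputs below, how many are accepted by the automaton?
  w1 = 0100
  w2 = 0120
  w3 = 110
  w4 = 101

3

w1:
  start at p2
  read '0': p2 → p2
  read '1': p2 → p0
  read '0': p0 → p0
  read '0': p0 → p0
  end p0, accepted
w2:
  start at p2
  read '0': p2 → p2
  read '1': p2 → p0
  read '2': p0 → p2
  read '0': p2 → p2
  end p2, rejected
w3:
  start at p2
  read '1': p2 → p0
  read '1': p0 → p1
  read '0': p1 → p1
  end p1, accepted
w4:
  start at p2
  read '1': p2 → p0
  read '0': p0 → p0
  read '1': p0 → p1
  end p1, accepted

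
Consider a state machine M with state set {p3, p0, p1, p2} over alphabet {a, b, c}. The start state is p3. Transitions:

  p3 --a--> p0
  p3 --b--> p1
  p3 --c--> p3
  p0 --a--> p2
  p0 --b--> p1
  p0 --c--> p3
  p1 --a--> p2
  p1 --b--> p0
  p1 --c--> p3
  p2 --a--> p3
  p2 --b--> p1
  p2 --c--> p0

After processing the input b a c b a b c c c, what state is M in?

start at p3
read 'b': p3 → p1
read 'a': p1 → p2
read 'c': p2 → p0
read 'b': p0 → p1
read 'a': p1 → p2
read 'b': p2 → p1
read 'c': p1 → p3
read 'c': p3 → p3
read 'c': p3 → p3

p3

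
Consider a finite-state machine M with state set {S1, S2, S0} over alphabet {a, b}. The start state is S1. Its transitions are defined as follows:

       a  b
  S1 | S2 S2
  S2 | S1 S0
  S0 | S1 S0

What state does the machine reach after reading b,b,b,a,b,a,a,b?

S0

Trace: S1 -b-> S2 -b-> S0 -b-> S0 -a-> S1 -b-> S2 -a-> S1 -a-> S2 -b-> S0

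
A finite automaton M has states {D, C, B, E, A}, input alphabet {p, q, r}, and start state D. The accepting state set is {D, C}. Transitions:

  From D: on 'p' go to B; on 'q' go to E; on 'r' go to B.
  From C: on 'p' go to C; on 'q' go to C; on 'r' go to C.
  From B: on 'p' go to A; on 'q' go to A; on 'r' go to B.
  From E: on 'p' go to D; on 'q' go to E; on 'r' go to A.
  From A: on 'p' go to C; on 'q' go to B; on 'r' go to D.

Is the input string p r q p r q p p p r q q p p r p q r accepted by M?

Yes

start at D
read 'p': D → B
read 'r': B → B
read 'q': B → A
read 'p': A → C
read 'r': C → C
read 'q': C → C
read 'p': C → C
read 'p': C → C
read 'p': C → C
read 'r': C → C
read 'q': C → C
read 'q': C → C
read 'p': C → C
read 'p': C → C
read 'r': C → C
read 'p': C → C
read 'q': C → C
read 'r': C → C
End state C is accepting.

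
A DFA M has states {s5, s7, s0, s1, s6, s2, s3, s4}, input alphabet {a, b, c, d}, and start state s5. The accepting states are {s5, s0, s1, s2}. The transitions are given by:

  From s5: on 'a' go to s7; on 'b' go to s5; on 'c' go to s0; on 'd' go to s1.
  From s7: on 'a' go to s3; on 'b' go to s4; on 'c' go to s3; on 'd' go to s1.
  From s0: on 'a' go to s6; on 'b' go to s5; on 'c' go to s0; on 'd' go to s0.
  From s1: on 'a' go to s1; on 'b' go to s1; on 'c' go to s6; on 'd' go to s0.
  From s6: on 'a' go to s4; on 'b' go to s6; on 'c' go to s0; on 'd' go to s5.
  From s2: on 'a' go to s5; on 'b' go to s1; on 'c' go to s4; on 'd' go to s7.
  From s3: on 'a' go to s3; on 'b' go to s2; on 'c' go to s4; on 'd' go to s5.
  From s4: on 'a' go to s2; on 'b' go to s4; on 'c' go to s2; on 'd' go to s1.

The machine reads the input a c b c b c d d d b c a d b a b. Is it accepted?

No

Trace: s5 -a-> s7 -c-> s3 -b-> s2 -c-> s4 -b-> s4 -c-> s2 -d-> s7 -d-> s1 -d-> s0 -b-> s5 -c-> s0 -a-> s6 -d-> s5 -b-> s5 -a-> s7 -b-> s4
End state s4 is not accepting.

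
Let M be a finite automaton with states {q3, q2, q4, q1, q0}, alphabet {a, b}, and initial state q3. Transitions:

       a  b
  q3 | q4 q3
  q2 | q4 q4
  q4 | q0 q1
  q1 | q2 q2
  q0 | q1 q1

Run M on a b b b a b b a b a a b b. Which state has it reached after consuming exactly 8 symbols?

q4

Trace: q3 -a-> q4 -b-> q1 -b-> q2 -b-> q4 -a-> q0 -b-> q1 -b-> q2 -a-> q4
After 8 symbols: q4.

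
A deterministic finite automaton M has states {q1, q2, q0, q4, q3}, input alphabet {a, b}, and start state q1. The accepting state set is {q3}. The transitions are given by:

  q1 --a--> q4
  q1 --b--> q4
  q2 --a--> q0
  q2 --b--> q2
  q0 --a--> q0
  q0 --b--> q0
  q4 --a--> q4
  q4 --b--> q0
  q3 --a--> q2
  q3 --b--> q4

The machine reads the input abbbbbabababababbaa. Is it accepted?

No

Trace: q1 -a-> q4 -b-> q0 -b-> q0 -b-> q0 -b-> q0 -b-> q0 -a-> q0 -b-> q0 -a-> q0 -b-> q0 -a-> q0 -b-> q0 -a-> q0 -b-> q0 -a-> q0 -b-> q0 -b-> q0 -a-> q0 -a-> q0
End state q0 is not accepting.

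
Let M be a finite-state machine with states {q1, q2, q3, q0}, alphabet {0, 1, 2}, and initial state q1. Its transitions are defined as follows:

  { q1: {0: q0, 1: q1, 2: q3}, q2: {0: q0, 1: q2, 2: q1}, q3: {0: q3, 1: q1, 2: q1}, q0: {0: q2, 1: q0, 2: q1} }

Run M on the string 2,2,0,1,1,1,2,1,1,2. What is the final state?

start at q1
read '2': q1 → q3
read '2': q3 → q1
read '0': q1 → q0
read '1': q0 → q0
read '1': q0 → q0
read '1': q0 → q0
read '2': q0 → q1
read '1': q1 → q1
read '1': q1 → q1
read '2': q1 → q3

q3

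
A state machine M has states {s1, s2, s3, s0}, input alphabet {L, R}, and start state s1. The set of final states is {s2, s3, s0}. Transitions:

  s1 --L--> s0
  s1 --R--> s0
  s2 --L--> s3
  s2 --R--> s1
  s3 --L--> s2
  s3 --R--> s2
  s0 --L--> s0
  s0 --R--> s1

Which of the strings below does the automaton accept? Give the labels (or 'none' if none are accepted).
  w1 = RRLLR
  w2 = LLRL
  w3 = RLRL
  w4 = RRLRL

w1: Trace: s1 -R-> s0 -R-> s1 -L-> s0 -L-> s0 -R-> s1  → end s1, rejected
w2: Trace: s1 -L-> s0 -L-> s0 -R-> s1 -L-> s0  → end s0, accepted
w3: Trace: s1 -R-> s0 -L-> s0 -R-> s1 -L-> s0  → end s0, accepted
w4: Trace: s1 -R-> s0 -R-> s1 -L-> s0 -R-> s1 -L-> s0  → end s0, accepted

w2, w3, w4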